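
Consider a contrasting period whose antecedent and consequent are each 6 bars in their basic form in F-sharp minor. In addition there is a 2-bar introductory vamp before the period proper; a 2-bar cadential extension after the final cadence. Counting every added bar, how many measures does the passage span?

16 measures

Basic contrasting period: 6 + 6 = 12 bars.
12 (basic form) + 2 (introduction) + 2 (cadential extension) = 16.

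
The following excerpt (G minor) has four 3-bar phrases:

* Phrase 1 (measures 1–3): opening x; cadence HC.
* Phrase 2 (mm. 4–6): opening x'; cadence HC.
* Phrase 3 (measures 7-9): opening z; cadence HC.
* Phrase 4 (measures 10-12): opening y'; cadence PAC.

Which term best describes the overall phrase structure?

contrasting double period

Four phrases in two halves: the first half (mm. 1-6) ends with a half cadence, the second (mm. 7-12) with a perfect authentic cadence — a large antecedent–consequent pair, i.e. a double period.
Phrase 3 begins with different material from phrase 1, making it contrasting.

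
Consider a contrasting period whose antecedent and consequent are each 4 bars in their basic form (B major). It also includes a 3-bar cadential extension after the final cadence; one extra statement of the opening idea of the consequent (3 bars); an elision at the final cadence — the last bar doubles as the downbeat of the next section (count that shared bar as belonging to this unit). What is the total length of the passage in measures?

14 measures

Basic contrasting period: 4 + 4 = 8 bars.
8 (basic form) + 3 (cadential extension) + 3 (extra statement) = 14.
The elision shares a bar with the next section but does not change this unit's count.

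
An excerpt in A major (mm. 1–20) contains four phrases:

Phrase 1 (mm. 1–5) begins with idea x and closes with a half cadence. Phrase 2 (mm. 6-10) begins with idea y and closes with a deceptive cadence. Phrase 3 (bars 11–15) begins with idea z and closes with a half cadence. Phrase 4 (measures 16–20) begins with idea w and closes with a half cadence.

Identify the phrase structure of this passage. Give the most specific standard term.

Phrase 4 ends with a half cadence, no stronger than phrase 2's deceptive cadence, so the four phrases do not form a double period; nor do phrases 3–4 duplicate 1–2, so it is not a repeated period. With no phrase reaching a conclusive cadence, the passage is a phrase group.

phrase group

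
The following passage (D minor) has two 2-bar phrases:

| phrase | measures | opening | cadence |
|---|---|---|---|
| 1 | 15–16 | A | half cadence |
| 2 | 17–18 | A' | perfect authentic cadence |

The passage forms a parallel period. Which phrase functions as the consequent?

phrase 2

The phrase ending with the weaker cadence (half cadence) is the antecedent; the one ending more conclusively (perfect authentic cadence) is the consequent. The consequent is phrase 2.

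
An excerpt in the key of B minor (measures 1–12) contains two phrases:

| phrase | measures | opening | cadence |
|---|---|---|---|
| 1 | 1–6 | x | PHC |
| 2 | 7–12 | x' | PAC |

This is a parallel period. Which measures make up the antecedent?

The phrase ending with the weaker cadence (Phrygian half cadence) is the antecedent; the one ending more conclusively (perfect authentic cadence) is the consequent. The antecedent is measures 1–6.

measures 1–6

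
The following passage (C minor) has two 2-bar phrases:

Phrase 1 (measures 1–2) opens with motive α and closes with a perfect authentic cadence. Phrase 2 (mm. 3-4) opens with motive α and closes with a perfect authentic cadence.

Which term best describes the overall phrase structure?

repeated phrase

Both phrases have the same opening (α) and the same cadence (perfect authentic cadence): the second is a restatement, not a consequent, so this is a repeated phrase rather than a period.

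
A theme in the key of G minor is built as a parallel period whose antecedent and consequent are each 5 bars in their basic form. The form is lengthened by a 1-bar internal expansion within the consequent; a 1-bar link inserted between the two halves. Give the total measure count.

12 measures

Basic parallel period: 5 + 5 = 10 bars.
10 (basic form) + 1 (internal expansion) + 1 (link) = 12.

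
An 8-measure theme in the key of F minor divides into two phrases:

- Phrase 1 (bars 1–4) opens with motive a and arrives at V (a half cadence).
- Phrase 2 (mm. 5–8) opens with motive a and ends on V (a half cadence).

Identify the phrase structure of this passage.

Both phrases have the same opening (a) and the same cadence (half cadence): the second is a restatement, not a consequent, so this is a repeated phrase rather than a period.

repeated phrase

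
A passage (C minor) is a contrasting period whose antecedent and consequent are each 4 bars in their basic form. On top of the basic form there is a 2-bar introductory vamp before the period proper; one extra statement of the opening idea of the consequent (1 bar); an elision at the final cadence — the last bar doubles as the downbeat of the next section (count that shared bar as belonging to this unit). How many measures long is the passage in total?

11 measures

Basic contrasting period: 4 + 4 = 8 bars.
8 (basic form) + 2 (introduction) + 1 (extra statement) = 11.
The elision shares a bar with the next section but does not change this unit's count.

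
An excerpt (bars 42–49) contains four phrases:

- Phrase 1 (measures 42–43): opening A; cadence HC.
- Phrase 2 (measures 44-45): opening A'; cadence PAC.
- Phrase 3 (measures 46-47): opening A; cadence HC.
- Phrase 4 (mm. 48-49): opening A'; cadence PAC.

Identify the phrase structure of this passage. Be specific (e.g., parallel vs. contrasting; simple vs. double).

repeated period

The cadence pattern HC–PAC–HC–PAC is weak–strong twice, and phrases 3–4 restate phrases 1–2: a period heard twice, not a double period (which would end weakly at phrase 2).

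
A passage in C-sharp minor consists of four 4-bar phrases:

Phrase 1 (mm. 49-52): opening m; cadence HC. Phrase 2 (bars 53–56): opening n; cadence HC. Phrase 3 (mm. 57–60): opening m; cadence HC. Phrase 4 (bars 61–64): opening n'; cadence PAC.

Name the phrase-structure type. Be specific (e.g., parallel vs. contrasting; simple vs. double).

parallel double period

Four phrases in two halves: the first half (mm. 49–56) ends with a half cadence, the second (mm. 57-64) with a perfect authentic cadence — a large antecedent–consequent pair, i.e. a double period.
Phrase 3 begins with the same material as phrase 1, making it parallel.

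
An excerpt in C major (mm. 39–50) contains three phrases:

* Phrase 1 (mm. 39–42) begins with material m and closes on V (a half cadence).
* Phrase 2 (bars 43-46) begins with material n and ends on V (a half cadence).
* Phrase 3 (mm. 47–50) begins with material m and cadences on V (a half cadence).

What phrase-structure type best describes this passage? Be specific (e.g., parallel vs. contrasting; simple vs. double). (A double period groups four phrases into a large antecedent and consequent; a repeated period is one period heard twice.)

phrase group

The final phrase closes with a half cadence, which is not stronger than the preceding half cadence; the 3 phrases lack an overall antecedent–consequent design and so form a phrase group.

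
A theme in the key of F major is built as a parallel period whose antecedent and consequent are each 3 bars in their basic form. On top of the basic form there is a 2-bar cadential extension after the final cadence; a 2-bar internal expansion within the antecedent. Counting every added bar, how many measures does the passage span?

Basic parallel period: 3 + 3 = 6 bars.
6 (basic form) + 2 (cadential extension) + 2 (internal expansion) = 10.

10 measures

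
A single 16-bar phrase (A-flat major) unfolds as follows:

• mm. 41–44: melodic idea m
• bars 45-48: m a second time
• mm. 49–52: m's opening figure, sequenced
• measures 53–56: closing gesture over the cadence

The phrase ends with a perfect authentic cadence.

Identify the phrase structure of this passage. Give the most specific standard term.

Basic idea (mm. 41-44) + its repetition (mm. 45-48) form the presentation; fragmentation and cadence (mm. 49-56) form the continuation — the 16-bar whole is a sentence.

sentence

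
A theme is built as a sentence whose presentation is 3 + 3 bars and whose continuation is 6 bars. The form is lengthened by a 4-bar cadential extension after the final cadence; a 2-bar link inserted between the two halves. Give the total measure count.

18 measures

Basic sentence: 3 + 3 + 6 = 12 bars.
12 (basic form) + 4 (cadential extension) + 2 (link) = 18.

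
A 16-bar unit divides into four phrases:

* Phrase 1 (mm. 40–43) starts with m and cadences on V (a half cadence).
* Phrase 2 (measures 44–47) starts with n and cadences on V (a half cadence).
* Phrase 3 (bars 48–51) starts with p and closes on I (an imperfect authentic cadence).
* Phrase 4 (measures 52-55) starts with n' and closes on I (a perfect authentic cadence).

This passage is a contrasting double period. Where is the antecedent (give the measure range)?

measures 40–47

In a double period the four phrases pair into a large antecedent (phrases 1–2, ending half cadence) and a large consequent (phrases 3–4, ending perfect authentic cadence). The antecedent spans mm. 40–47.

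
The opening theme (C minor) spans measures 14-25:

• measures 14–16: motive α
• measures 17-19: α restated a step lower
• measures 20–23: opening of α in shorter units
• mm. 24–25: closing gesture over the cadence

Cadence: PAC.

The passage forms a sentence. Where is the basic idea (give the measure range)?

The presentation of a sentence is the basic idea (bars 14–16) plus its repetition (mm. 17-19); the basic idea is therefore bars 14–16.

measures 14–16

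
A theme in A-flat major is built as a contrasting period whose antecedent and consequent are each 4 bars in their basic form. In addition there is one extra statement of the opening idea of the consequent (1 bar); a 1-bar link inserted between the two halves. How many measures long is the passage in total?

Basic contrasting period: 4 + 4 = 8 bars.
8 (basic form) + 1 (extra statement) + 1 (link) = 10.

10 measures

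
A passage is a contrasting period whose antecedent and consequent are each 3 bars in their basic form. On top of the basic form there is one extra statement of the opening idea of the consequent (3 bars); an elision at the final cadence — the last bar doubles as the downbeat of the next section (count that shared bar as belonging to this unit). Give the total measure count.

9 measures

Basic contrasting period: 3 + 3 = 6 bars.
6 (basic form) + 3 (extra statement) = 9.
The elision shares a bar with the next section but does not change this unit's count.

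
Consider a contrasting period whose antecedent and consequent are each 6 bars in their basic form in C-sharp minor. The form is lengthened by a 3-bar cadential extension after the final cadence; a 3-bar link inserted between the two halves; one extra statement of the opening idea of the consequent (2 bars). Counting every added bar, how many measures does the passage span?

20 measures

Basic contrasting period: 6 + 6 = 12 bars.
12 (basic form) + 3 (cadential extension) + 3 (link) + 2 (extra statement) = 20.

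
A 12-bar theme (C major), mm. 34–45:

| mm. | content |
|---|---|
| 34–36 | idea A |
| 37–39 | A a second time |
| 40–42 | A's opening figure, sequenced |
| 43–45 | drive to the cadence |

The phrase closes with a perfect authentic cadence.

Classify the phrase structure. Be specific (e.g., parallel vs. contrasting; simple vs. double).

Basic idea (mm. 34–36) + its repetition (measures 37-39) form the presentation; fragmentation and cadence (bars 40–45) form the continuation — the 12-bar whole is a sentence.

sentence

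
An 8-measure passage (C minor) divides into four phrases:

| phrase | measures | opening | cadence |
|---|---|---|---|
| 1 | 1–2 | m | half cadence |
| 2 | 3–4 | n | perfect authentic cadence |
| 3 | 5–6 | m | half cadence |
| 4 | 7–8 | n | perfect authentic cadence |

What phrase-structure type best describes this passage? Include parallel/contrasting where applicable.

repeated period

The cadence pattern HC–PAC–HC–PAC is weak–strong twice, and phrases 3–4 restate phrases 1–2: a period heard twice, not a double period (which would end weakly at phrase 2).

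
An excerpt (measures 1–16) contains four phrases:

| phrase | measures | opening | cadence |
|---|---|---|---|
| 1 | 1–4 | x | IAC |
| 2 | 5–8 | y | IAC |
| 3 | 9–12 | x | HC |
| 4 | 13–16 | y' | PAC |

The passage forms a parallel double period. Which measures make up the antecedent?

In a double period the first pair of phrases (ending imperfect authentic cadence) is the large antecedent and the second pair (ending perfect authentic cadence) is the large consequent; the antecedent is measures 1–8.

measures 1–8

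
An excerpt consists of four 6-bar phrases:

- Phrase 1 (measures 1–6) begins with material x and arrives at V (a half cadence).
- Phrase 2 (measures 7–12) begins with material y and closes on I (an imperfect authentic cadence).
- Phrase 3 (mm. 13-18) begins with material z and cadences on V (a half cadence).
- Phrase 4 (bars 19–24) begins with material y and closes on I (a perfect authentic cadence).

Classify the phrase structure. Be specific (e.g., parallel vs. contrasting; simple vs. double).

contrasting double period

Four phrases in two halves: the first half (mm. 1–12) ends with an imperfect authentic cadence, the second (mm. 13–24) with a perfect authentic cadence — a large antecedent–consequent pair, i.e. a double period.
Phrase 3 begins with different material from phrase 1, making it contrasting.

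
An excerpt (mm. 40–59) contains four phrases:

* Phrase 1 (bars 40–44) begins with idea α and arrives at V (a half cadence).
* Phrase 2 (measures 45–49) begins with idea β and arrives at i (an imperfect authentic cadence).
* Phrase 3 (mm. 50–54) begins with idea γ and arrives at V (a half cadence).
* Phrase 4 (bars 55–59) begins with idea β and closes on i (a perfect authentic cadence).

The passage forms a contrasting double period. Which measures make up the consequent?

In a double period the first pair of phrases (ending imperfect authentic cadence) is the large antecedent and the second pair (ending perfect authentic cadence) is the large consequent; the consequent is measures 50–59.

measures 50–59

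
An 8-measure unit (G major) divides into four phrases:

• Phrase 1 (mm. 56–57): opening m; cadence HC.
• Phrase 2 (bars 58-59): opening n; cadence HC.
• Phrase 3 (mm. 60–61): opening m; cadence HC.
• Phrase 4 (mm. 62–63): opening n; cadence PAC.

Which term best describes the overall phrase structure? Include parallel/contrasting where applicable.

Four phrases in two halves: the first half (mm. 56–59) ends with a half cadence, the second (measures 60-63) with a perfect authentic cadence — a large antecedent–consequent pair, i.e. a double period.
Phrase 3 begins with the same material as phrase 1, making it parallel.

parallel double period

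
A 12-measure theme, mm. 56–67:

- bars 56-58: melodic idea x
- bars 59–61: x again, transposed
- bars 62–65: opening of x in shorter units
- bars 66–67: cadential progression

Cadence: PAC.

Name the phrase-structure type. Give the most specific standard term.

Basic idea (measures 56-58) + its repetition (bars 59-61) form the presentation; fragmentation and cadence (mm. 62–67) form the continuation — the 12-bar whole is a sentence.

sentence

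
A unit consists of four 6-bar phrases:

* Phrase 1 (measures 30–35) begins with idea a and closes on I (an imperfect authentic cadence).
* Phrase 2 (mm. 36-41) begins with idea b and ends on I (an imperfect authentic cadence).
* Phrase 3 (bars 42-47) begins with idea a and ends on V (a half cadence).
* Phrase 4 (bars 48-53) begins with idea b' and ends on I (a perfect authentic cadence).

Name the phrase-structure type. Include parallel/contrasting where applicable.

Four phrases in two halves: the first half (mm. 30–41) ends with an imperfect authentic cadence, the second (mm. 42–53) with a perfect authentic cadence — a large antecedent–consequent pair, i.e. a double period.
Phrase 3 begins with the same material as phrase 1, making it parallel.

parallel double period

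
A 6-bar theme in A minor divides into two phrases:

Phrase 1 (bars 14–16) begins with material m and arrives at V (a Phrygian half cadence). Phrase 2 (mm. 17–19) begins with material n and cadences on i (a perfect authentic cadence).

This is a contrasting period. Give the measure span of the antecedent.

The phrase ending with the weaker cadence (Phrygian half cadence) is the antecedent; the one ending more conclusively (perfect authentic cadence) is the consequent. The antecedent is measures 14–16.

measures 14–16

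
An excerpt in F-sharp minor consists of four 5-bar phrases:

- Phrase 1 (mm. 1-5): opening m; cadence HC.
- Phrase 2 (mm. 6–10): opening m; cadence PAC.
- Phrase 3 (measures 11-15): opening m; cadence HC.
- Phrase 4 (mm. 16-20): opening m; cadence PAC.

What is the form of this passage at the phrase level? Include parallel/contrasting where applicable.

The cadence pattern HC–PAC–HC–PAC is weak–strong twice, and phrases 3–4 restate phrases 1–2: a period heard twice, not a double period (which would end weakly at phrase 2).

repeated period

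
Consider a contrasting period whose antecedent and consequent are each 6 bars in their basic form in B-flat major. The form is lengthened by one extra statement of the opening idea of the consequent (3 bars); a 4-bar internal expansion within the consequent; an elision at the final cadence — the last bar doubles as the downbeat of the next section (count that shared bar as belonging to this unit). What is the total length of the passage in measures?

Basic contrasting period: 6 + 6 = 12 bars.
12 (basic form) + 3 (extra statement) + 4 (internal expansion) = 19.
The elision shares a bar with the next section but does not change this unit's count.

19 measures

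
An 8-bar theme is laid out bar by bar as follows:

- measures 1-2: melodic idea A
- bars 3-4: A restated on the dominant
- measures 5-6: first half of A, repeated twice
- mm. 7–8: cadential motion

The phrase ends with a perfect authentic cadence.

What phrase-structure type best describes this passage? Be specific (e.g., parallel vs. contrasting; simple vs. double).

Basic idea (mm. 1–2) + its repetition (measures 3–4) form the presentation; fragmentation and cadence (measures 5–8) form the continuation — the 8-bar whole is a sentence.

sentence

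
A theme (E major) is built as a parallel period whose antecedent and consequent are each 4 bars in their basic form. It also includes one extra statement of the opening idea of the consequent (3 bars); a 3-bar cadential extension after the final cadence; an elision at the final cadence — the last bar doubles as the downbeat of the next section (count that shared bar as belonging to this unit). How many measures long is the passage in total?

Basic parallel period: 4 + 4 = 8 bars.
8 (basic form) + 3 (extra statement) + 3 (cadential extension) = 14.
The elision shares a bar with the next section but does not change this unit's count.

14 measures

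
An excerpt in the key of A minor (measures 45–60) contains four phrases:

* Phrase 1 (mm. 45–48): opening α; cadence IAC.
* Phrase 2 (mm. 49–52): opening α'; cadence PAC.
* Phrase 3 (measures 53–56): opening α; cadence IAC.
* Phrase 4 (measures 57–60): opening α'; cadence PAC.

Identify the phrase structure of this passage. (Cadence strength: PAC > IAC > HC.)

The cadence pattern IAC–PAC–IAC–PAC is weak–strong twice, and phrases 3–4 restate phrases 1–2: a period heard twice, not a double period (which would end weakly at phrase 2).

repeated period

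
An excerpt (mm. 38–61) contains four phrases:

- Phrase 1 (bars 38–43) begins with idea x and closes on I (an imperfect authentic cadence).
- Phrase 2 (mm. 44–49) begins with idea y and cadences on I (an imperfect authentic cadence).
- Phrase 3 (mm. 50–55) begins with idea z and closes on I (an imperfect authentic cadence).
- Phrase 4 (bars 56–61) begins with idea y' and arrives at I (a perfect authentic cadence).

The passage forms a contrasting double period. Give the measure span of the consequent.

In a double period the first pair of phrases (ending imperfect authentic cadence) is the large antecedent and the second pair (ending perfect authentic cadence) is the large consequent; the consequent is measures 50–61.

measures 50–61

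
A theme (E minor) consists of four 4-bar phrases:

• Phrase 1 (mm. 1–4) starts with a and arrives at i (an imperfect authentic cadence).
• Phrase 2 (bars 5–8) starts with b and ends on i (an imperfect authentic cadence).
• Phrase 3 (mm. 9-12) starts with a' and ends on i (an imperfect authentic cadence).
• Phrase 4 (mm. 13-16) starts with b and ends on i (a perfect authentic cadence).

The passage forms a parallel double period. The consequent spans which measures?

In a double period the four phrases pair into a large antecedent (phrases 1–2, ending imperfect authentic cadence) and a large consequent (phrases 3–4, ending perfect authentic cadence). The consequent spans bars 9–16.

measures 9–16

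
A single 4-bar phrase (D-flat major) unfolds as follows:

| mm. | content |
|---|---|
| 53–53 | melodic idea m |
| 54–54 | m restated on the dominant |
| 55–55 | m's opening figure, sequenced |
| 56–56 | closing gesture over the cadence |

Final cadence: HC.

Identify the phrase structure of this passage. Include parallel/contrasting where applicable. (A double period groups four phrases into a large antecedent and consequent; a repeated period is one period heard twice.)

sentence

Basic idea (bar 53) + its repetition (bar 54) form the presentation; fragmentation and cadence (measures 55-56) form the continuation — the 4-bar whole is a sentence.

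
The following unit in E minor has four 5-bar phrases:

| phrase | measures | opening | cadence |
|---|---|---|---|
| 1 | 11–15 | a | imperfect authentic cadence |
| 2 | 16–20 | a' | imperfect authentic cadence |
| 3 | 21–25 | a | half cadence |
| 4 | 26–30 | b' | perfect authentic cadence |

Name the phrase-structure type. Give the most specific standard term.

parallel double period

Four phrases in two halves: the first half (measures 11–20) ends with an imperfect authentic cadence, the second (mm. 21–30) with a perfect authentic cadence — a large antecedent–consequent pair, i.e. a double period.
Phrase 3 begins with the same material as phrase 1, making it parallel.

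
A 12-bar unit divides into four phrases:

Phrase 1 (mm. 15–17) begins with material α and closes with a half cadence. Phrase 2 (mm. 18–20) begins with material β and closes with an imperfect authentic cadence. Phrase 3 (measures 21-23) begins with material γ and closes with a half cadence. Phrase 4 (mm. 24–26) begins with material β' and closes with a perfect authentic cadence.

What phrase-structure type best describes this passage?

contrasting double period

Four phrases in two halves: the first half (bars 15-20) ends with an imperfect authentic cadence, the second (mm. 21–26) with a perfect authentic cadence — a large antecedent–consequent pair, i.e. a double period.
Phrase 3 begins with different material from phrase 1, making it contrasting.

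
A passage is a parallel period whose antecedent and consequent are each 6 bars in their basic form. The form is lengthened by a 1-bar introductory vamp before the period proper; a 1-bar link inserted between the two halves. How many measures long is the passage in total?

Basic parallel period: 6 + 6 = 12 bars.
12 (basic form) + 1 (introduction) + 1 (link) = 14.

14 measures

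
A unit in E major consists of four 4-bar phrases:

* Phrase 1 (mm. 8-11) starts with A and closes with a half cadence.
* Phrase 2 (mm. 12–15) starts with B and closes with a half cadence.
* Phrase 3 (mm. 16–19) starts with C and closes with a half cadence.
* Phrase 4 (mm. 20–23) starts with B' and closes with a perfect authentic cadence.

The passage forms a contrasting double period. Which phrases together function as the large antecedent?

In a double period the first pair of phrases (ending half cadence) is the large antecedent and the second pair (ending perfect authentic cadence) is the large consequent; the antecedent is phrases 1 and 2.

phrases 1 and 2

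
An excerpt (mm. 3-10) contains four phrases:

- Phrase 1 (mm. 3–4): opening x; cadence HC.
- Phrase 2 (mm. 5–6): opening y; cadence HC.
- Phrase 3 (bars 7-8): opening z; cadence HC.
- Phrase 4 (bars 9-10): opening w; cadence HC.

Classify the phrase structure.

Phrase 4 ends with a half cadence, no stronger than phrase 2's half cadence, so the four phrases do not form a double period; nor do phrases 3–4 duplicate 1–2, so it is not a repeated period. With no phrase reaching a conclusive cadence, the passage is a phrase group.

phrase group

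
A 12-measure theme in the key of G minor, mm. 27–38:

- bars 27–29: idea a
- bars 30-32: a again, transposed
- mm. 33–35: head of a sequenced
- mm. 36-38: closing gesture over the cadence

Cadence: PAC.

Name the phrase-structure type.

Basic idea (measures 27–29) + its repetition (mm. 30-32) form the presentation; fragmentation and cadence (bars 33–38) form the continuation — the 12-bar whole is a sentence.

sentence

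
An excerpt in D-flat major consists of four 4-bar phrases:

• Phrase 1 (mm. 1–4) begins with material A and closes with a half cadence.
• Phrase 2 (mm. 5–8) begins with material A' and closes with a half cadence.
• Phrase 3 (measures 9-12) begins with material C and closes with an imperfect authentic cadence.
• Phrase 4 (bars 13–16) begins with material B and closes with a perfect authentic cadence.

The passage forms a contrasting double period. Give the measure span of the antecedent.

In a double period the first pair of phrases (ending half cadence) is the large antecedent and the second pair (ending perfect authentic cadence) is the large consequent; the antecedent is measures 1–8.

measures 1–8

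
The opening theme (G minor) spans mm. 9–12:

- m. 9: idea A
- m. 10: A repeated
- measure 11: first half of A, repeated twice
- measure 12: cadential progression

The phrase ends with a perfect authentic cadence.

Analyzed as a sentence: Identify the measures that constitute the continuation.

measures 11–12

After the presentation (measures 9-10), the continuation covers the fragmentation through the cadence: measures 11–12.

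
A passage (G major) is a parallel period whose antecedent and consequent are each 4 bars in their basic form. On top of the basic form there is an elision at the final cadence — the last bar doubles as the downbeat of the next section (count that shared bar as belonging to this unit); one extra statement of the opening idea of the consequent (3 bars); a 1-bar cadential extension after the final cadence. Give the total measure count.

Basic parallel period: 4 + 4 = 8 bars.
8 (basic form) + 3 (extra statement) + 1 (cadential extension) = 12.
The elision shares a bar with the next section but does not change this unit's count.

12 measures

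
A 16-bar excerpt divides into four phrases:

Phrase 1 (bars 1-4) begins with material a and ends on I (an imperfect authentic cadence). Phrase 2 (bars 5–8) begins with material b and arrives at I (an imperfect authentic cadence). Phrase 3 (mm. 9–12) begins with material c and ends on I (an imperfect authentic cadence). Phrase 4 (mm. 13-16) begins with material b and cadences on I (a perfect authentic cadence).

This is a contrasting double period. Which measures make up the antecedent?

In a double period the first pair of phrases (ending imperfect authentic cadence) is the large antecedent and the second pair (ending perfect authentic cadence) is the large consequent; the antecedent is measures 1–8.

measures 1–8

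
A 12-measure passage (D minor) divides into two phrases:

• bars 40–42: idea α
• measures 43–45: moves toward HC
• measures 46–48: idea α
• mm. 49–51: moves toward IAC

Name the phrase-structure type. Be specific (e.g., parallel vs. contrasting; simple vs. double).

parallel period

Phrase 1 ends with a half cadence (weaker) and phrase 2 with an imperfect authentic cadence (stronger): antecedent + consequent = a period.
The two phrases open with the same material (α / α), so the period is parallel.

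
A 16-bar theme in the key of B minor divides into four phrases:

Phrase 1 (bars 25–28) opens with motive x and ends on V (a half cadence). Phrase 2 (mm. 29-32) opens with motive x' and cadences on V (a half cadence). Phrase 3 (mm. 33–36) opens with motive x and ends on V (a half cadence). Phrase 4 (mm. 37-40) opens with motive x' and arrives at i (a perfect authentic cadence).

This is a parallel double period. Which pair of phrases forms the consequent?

In a double period the first pair of phrases (ending half cadence) is the large antecedent and the second pair (ending perfect authentic cadence) is the large consequent; the consequent is phrases 3 and 4.

phrases 3 and 4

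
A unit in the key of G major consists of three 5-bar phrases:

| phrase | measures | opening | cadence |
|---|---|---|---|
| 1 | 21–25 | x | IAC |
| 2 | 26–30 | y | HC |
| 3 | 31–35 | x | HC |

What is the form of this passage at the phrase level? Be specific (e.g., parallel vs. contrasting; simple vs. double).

phrase group

The final phrase closes with a half cadence, which is not stronger than the preceding half cadence; the 3 phrases lack an overall antecedent–consequent design and so form a phrase group.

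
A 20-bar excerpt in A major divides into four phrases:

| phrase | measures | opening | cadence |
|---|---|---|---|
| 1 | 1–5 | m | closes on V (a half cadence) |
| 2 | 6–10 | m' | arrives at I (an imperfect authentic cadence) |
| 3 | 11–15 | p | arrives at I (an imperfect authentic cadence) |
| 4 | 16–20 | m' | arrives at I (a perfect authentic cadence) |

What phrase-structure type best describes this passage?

contrasting double period

Four phrases in two halves: the first half (mm. 1-10) ends with an imperfect authentic cadence, the second (bars 11–20) with a perfect authentic cadence — a large antecedent–consequent pair, i.e. a double period.
Phrase 3 begins with different material from phrase 1, making it contrasting.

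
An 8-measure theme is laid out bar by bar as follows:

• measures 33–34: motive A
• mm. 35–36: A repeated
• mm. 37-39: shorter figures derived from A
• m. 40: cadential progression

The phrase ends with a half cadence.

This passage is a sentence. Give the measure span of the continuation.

measures 37–40

After the presentation (bars 33-36), the continuation covers the fragmentation through the cadence: measures 37–40.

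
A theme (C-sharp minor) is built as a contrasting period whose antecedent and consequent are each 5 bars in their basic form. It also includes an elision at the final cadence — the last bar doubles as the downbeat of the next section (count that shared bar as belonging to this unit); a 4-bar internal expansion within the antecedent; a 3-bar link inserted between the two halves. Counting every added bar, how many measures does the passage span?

17 measures

Basic contrasting period: 5 + 5 = 10 bars.
10 (basic form) + 4 (internal expansion) + 3 (link) = 17.
The elision shares a bar with the next section but does not change this unit's count.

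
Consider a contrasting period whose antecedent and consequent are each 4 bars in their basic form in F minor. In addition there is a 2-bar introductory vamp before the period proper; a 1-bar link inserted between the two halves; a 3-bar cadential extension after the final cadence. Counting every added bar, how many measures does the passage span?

14 measures

Basic contrasting period: 4 + 4 = 8 bars.
8 (basic form) + 2 (introduction) + 1 (link) + 3 (cadential extension) = 14.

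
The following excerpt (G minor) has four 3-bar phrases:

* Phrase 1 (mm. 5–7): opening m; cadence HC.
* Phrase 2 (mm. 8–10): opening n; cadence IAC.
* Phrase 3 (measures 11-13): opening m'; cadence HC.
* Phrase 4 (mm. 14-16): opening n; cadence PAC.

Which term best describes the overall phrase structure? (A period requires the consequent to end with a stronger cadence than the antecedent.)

parallel double period

Four phrases in two halves: the first half (measures 5–10) ends with an imperfect authentic cadence, the second (bars 11–16) with a perfect authentic cadence — a large antecedent–consequent pair, i.e. a double period.
Phrase 3 begins with the same material as phrase 1, making it parallel.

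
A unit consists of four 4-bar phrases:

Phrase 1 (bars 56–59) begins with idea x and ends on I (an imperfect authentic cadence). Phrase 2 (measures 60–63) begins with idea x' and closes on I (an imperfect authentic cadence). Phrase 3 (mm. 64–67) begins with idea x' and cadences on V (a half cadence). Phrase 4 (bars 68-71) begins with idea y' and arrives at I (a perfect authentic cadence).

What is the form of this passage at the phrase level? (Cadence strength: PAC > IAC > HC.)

Four phrases in two halves: the first half (mm. 56–63) ends with an imperfect authentic cadence, the second (bars 64–71) with a perfect authentic cadence — a large antecedent–consequent pair, i.e. a double period.
Phrase 3 begins with the same material as phrase 1, making it parallel.

parallel double period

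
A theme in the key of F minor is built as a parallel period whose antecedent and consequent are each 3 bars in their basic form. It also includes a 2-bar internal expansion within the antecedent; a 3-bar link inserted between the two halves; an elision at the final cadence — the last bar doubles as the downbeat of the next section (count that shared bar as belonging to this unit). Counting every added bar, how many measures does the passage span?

Basic parallel period: 3 + 3 = 6 bars.
6 (basic form) + 2 (internal expansion) + 3 (link) = 11.
The elision shares a bar with the next section but does not change this unit's count.

11 measures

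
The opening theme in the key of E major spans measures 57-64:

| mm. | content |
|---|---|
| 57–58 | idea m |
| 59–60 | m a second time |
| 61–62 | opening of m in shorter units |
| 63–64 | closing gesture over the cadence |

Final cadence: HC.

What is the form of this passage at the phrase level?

Basic idea (mm. 57–58) + its repetition (measures 59–60) form the presentation; fragmentation and cadence (mm. 61-64) form the continuation — the 8-bar whole is a sentence.

sentence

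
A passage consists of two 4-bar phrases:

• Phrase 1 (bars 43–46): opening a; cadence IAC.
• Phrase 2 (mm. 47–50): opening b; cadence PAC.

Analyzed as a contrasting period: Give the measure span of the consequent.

The antecedent is the phrase ending with the weaker cadence (imperfect authentic cadence, phrase 1) and the consequent the one ending more conclusively (perfect authentic cadence, phrase 2); the consequent is measures 47–50.

measures 47–50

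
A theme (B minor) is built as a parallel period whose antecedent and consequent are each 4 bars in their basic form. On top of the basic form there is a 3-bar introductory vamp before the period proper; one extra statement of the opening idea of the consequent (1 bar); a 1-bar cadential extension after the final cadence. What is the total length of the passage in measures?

13 measures

Basic parallel period: 4 + 4 = 8 bars.
8 (basic form) + 3 (introduction) + 1 (extra statement) + 1 (cadential extension) = 13.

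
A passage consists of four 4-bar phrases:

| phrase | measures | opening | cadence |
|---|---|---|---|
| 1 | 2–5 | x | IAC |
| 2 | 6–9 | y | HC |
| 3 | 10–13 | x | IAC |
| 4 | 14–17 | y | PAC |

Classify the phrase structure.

Four phrases in two halves: the first half (measures 2-9) ends with a half cadence, the second (bars 10–17) with a perfect authentic cadence — a large antecedent–consequent pair, i.e. a double period.
Phrase 3 begins with the same material as phrase 1, making it parallel.

parallel double period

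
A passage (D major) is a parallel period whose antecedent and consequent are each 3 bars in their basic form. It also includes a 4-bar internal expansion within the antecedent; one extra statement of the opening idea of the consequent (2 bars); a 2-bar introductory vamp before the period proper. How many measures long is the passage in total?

Basic parallel period: 3 + 3 = 6 bars.
6 (basic form) + 4 (internal expansion) + 2 (extra statement) + 2 (introduction) = 14.

14 measures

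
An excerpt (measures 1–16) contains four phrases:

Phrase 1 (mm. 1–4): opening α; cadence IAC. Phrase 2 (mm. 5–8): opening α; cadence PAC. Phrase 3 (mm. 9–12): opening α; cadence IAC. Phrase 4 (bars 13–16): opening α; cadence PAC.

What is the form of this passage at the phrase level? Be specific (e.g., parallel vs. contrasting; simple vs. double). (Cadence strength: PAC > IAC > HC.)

The cadence pattern IAC–PAC–IAC–PAC is weak–strong twice, and phrases 3–4 restate phrases 1–2: a period heard twice, not a double period (which would end weakly at phrase 2).

repeated period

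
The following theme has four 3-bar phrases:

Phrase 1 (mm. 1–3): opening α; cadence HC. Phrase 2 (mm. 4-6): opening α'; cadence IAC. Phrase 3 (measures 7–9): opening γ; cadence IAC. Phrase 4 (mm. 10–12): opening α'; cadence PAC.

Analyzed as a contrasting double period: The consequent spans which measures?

In a double period the four phrases pair into a large antecedent (phrases 1–2, ending imperfect authentic cadence) and a large consequent (phrases 3–4, ending perfect authentic cadence). The consequent spans bars 7–12.

measures 7–12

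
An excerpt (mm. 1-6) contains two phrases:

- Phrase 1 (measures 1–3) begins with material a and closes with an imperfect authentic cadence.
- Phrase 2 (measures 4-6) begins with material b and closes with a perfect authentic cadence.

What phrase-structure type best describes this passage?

contrasting period

Phrase 1 ends with an imperfect authentic cadence (weaker) and phrase 2 with a perfect authentic cadence (stronger): antecedent + consequent = a period.
The two phrases open with different material (a / b), so the period is contrasting.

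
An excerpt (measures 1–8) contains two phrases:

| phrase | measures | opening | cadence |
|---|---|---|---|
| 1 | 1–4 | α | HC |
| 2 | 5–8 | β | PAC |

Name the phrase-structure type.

Phrase 1 ends with a half cadence (weaker) and phrase 2 with a perfect authentic cadence (stronger): antecedent + consequent = a period.
The two phrases open with different material (α / β), so the period is contrasting.

contrasting period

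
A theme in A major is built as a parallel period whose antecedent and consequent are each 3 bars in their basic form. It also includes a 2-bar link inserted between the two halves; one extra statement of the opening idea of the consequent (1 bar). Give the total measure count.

Basic parallel period: 3 + 3 = 6 bars.
6 (basic form) + 2 (link) + 1 (extra statement) = 9.

9 measures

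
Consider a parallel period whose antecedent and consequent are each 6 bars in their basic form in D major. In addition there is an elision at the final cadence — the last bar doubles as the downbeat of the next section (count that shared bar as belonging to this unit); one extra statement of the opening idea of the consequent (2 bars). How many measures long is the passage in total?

14 measures

Basic parallel period: 6 + 6 = 12 bars.
12 (basic form) + 2 (extra statement) = 14.
The elision shares a bar with the next section but does not change this unit's count.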